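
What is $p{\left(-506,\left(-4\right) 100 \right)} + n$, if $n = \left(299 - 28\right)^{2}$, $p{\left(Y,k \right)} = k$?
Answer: $73041$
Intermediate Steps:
$n = 73441$ ($n = 271^{2} = 73441$)
$p{\left(-506,\left(-4\right) 100 \right)} + n = \left(-4\right) 100 + 73441 = -400 + 73441 = 73041$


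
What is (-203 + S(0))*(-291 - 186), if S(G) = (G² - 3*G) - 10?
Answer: 101601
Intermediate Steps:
S(G) = -10 + G² - 3*G
(-203 + S(0))*(-291 - 186) = (-203 + (-10 + 0² - 3*0))*(-291 - 186) = (-203 + (-10 + 0 + 0))*(-477) = (-203 - 10)*(-477) = -213*(-477) = 101601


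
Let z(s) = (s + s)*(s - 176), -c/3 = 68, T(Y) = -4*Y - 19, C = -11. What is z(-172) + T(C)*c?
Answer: 114612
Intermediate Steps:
T(Y) = -19 - 4*Y
c = -204 (c = -3*68 = -204)
z(s) = 2*s*(-176 + s) (z(s) = (2*s)*(-176 + s) = 2*s*(-176 + s))
z(-172) + T(C)*c = 2*(-172)*(-176 - 172) + (-19 - 4*(-11))*(-204) = 2*(-172)*(-348) + (-19 + 44)*(-204) = 119712 + 25*(-204) = 119712 - 5100 = 114612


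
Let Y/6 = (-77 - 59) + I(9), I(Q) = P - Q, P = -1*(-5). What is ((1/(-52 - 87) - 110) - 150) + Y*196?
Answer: -22921101/139 ≈ -1.6490e+5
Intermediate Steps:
P = 5
I(Q) = 5 - Q
Y = -840 (Y = 6*((-77 - 59) + (5 - 1*9)) = 6*(-136 + (5 - 9)) = 6*(-136 - 4) = 6*(-140) = -840)
((1/(-52 - 87) - 110) - 150) + Y*196 = ((1/(-52 - 87) - 110) - 150) - 840*196 = ((1/(-139) - 110) - 150) - 164640 = ((-1/139 - 110) - 150) - 164640 = (-15291/139 - 150) - 164640 = -36141/139 - 164640 = -22921101/139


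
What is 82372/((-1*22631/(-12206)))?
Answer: 1005432632/22631 ≈ 44427.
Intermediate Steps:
82372/((-1*22631/(-12206))) = 82372/((-22631*(-1/12206))) = 82372/(22631/12206) = 82372*(12206/22631) = 1005432632/22631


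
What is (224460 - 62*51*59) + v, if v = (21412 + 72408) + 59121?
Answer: 190843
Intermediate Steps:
v = 152941 (v = 93820 + 59121 = 152941)
(224460 - 62*51*59) + v = (224460 - 62*51*59) + 152941 = (224460 - 3162*59) + 152941 = (224460 - 186558) + 152941 = 37902 + 152941 = 190843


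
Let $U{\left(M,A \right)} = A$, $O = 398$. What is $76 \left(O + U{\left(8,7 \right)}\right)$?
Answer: $30780$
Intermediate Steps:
$76 \left(O + U{\left(8,7 \right)}\right) = 76 \left(398 + 7\right) = 76 \cdot 405 = 30780$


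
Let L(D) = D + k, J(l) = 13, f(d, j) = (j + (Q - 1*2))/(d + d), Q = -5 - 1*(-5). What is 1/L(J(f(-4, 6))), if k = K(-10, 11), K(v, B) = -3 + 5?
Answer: 1/15 ≈ 0.066667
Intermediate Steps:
Q = 0 (Q = -5 + 5 = 0)
K(v, B) = 2
k = 2
f(d, j) = (-2 + j)/(2*d) (f(d, j) = (j + (0 - 1*2))/(d + d) = (j + (0 - 2))/((2*d)) = (j - 2)*(1/(2*d)) = (-2 + j)*(1/(2*d)) = (-2 + j)/(2*d))
L(D) = 2 + D (L(D) = D + 2 = 2 + D)
1/L(J(f(-4, 6))) = 1/(2 + 13) = 1/15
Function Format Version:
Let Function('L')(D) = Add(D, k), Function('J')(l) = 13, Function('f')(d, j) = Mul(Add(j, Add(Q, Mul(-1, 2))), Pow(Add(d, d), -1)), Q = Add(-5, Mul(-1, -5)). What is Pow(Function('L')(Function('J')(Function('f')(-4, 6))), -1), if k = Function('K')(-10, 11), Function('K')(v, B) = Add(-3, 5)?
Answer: Rational(1, 15) ≈ 0.066667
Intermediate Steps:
Q = 0 (Q = Add(-5, 5) = 0)
Function('K')(v, B) = 2
k = 2
Function('f')(d, j) = Mul(Rational(1, 2), Pow(d, -1), Add(-2, j)) (Function('f')(d, j) = Mul(Add(j, Add(0, Mul(-1, 2))), Pow(Add(d, d), -1)) = Mul(Add(j, Add(0, -2)), Pow(Mul(2, d), -1)) = Mul(Add(j, -2), Mul(Rational(1, 2), Pow(d, -1))) = Mul(Add(-2, j), Mul(Rational(1, 2), Pow(d, -1))) = Mul(Rational(1, 2), Pow(d, -1), Add(-2, j)))
Function('L')(D) = Add(2, D) (Function('L')(D) = Add(D, 2) = Add(2, D))
Pow(Function('L')(Function('J')(Function('f')(-4, 6))), -1) = Pow(Add(2, 13), -1) = Pow(15, -1) = Rational(1, 15)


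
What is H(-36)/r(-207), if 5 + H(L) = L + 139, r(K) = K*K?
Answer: 98/42849 ≈ 0.0022871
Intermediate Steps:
r(K) = K²
H(L) = 134 + L (H(L) = -5 + (L + 139) = -5 + (139 + L) = 134 + L)
H(-36)/r(-207) = (134 - 36)/((-207)²) = 98/42849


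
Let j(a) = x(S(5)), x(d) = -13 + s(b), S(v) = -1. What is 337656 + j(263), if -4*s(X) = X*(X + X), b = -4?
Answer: 337635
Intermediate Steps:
s(X) = -X²/2 (s(X) = -X*(X + X)/4 = -X*2*X/4 = -X²/2)
x(d) = -21 (x(d) = -13 - ½*(-4)² = -13 - ½*16 = -13 - 8 = -21)
j(a) = -21
337656 + j(263) = 337656 - 21 = 337635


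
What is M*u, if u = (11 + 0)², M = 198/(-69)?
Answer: -7986/23 ≈ -347.22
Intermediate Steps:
M = -66/23 (M = 198*(-1/69) = -66/23 ≈ -2.8696)
u = 121 (u = 11² = 121)
M*u = -66/23*121 = -7986/23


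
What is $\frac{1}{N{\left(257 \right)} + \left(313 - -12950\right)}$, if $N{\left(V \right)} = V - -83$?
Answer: $\frac{1}{13603} \approx 7.3513 \cdot 10^{-5}$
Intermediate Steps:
$N{\left(V \right)} = 83 + V$ ($N{\left(V \right)} = V + 83 = 83 + V$)
$\frac{1}{N{\left(257 \right)} + \left(313 - -12950\right)} = \frac{1}{\left(83 + 257\right) + \left(313 - -12950\right)} = \frac{1}{340 + \left(313 + 12950\right)} = \frac{1}{340 + 13263} = \frac{1}{13603}$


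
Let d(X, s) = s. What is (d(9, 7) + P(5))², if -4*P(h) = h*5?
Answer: 9/16 ≈ 0.56250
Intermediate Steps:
P(h) = -5*h/4 (P(h) = -h*5/4 = -5*h/4)
(d(9, 7) + P(5))² = (7 - 5/4*5)² = (7 - 25/4)² = (¾)² = 9/16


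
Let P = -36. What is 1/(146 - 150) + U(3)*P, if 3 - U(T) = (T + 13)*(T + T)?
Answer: 13391/4 ≈ 3347.8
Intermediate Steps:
U(T) = 3 - 2*T*(13 + T) (U(T) = 3 - (T + 13)*(T + T) = 3 - (13 + T)*2*T = 3 - 2*T*(13 + T))
1/(146 - 150) + U(3)*P = 1/(146 - 150) + (3 - 26*3 - 2*3²)*(-36) = 1/(-4) + (3 - 78 - 2*9)*(-36) = -¼ + (3 - 78 - 18)*(-36) = -¼ - 93*(-36) = -¼ + 3348 = 13391/4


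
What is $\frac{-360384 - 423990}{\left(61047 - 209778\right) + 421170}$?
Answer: $- \frac{261458}{90813} \approx -2.8791$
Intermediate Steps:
$\frac{-360384 - 423990}{\left(61047 - 209778\right) + 421170} = - \frac{784374}{-148731 + 421170} = - \frac{784374}{272439} = \left(-784374\right) \frac{1}{272439} = - \frac{261458}{90813}$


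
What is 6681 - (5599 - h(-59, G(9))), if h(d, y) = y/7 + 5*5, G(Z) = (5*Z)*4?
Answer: 7929/7 ≈ 1132.7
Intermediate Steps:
G(Z) = 20*Z
h(d, y) = 25 + y/7 (h(d, y) = y*(⅐) + 25 = y/7 + 25 = 25 + y/7)
6681 - (5599 - h(-59, G(9))) = 6681 - (5599 - (25 + (20*9)/7)) = 6681 - (5599 - (25 + (⅐)*180)) = 6681 - (5599 - (25 + 180/7)) = 6681 - (5599 - 1*355/7) = 6681 - (5599 - 355/7) = 6681 - 1*38838/7 = 6681 - 38838/7 = 7929/7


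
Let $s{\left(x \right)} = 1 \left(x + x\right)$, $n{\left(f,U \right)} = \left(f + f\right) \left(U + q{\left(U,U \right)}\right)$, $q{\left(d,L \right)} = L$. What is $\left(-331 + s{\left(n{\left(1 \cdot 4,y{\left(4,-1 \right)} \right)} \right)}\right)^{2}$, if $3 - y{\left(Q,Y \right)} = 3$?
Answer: $109561$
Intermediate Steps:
$y{\left(Q,Y \right)} = 0$ ($y{\left(Q,Y \right)} = 3 - 3 = 0$)
$n{\left(f,U \right)} = 4 U f$ ($n{\left(f,U \right)} = \left(f + f\right) \left(U + U\right) = 2 f 2 U = 4 U f$)
$s{\left(x \right)} = 2 x$ ($s{\left(x \right)} = 1 \cdot 2 x = 2 x$)
$\left(-331 + s{\left(n{\left(1 \cdot 4,y{\left(4,-1 \right)} \right)} \right)}\right)^{2} = \left(-331 + 2 \cdot 4 \cdot 0 \cdot 1 \cdot 4\right)^{2} = \left(-331 + 2 \cdot 4 \cdot 0 \cdot 4\right)^{2} = \left(-331 + 2 \cdot 0\right)^{2} = \left(-331 + 0\right)^{2} = \left(-331\right)^{2} = 109561$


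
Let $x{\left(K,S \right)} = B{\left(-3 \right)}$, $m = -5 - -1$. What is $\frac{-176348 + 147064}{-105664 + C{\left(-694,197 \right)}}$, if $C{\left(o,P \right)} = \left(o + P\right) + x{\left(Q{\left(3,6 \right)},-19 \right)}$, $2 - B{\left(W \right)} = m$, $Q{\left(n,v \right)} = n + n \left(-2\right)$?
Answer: $\frac{29284}{106155} \approx 0.27586$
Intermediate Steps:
$m = -4$ ($m = -5 + 1 = -4$)
$Q{\left(n,v \right)} = - n$ ($Q{\left(n,v \right)} = n - 2 n = - n$)
$B{\left(W \right)} = 6$ ($B{\left(W \right)} = 2 - -4 = 2 + 4 = 6$)
$x{\left(K,S \right)} = 6$
$C{\left(o,P \right)} = 6 + P + o$ ($C{\left(o,P \right)} = \left(o + P\right) + 6 = \left(P + o\right) + 6 = 6 + P + o$)
$\frac{-176348 + 147064}{-105664 + C{\left(-694,197 \right)}} = \frac{-176348 + 147064}{-105664 + \left(6 + 197 - 694\right)} = - \frac{29284}{-105664 - 491} = - \frac{29284}{-106155} = \left(-29284\right) \left(- \frac{1}{106155}\right) = \frac{29284}{106155}$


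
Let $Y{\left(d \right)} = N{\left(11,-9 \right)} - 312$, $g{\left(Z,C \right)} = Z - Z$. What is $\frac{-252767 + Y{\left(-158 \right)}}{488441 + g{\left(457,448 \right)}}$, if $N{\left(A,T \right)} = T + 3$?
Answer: $- \frac{253085}{488441} \approx -0.51815$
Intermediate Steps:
$g{\left(Z,C \right)} = 0$
$N{\left(A,T \right)} = 3 + T$
$Y{\left(d \right)} = -318$ ($Y{\left(d \right)} = \left(3 - 9\right) - 312 = -6 - 312 = -318$)
$\frac{-252767 + Y{\left(-158 \right)}}{488441 + g{\left(457,448 \right)}} = \frac{-252767 - 318}{488441 + 0} = - \frac{253085}{488441}$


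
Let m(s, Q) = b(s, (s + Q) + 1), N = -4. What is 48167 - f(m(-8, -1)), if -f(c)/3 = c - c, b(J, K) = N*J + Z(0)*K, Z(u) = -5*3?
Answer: 48167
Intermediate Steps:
Z(u) = -15
b(J, K) = -15*K - 4*J (b(J, K) = -4*J - 15*K = -15*K - 4*J)
m(s, Q) = -15 - 19*s - 15*Q (m(s, Q) = -15*((s + Q) + 1) - 4*s = -15*((Q + s) + 1) - 4*s = -15*(1 + Q + s) - 4*s = (-15 - 15*Q - 15*s) - 4*s = -15 - 19*s - 15*Q)
f(c) = 0 (f(c) = -3*(c - c) = -3*0 = 0)
48167 - f(m(-8, -1)) = 48167 - 1*0 = 48167 + 0 = 48167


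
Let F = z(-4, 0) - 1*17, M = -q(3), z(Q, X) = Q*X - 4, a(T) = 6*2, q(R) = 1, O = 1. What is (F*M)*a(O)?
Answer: 252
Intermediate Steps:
a(T) = 12
z(Q, X) = -4 + Q*X
M = -1 (M = -1*1 = -1)
F = -21 (F = (-4 - 4*0) - 1*17 = (-4 + 0) - 17 = -4 - 17 = -21)
(F*M)*a(O) = -21*(-1)*12 = 21*12 = 252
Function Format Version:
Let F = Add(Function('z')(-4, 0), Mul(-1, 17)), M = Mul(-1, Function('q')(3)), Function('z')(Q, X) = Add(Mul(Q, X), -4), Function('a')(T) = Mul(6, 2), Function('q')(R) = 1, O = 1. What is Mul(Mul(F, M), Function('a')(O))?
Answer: 252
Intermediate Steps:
Function('a')(T) = 12
Function('z')(Q, X) = Add(-4, Mul(Q, X))
M = -1 (M = Mul(-1, 1) = -1)
F = -21 (F = Add(Add(-4, Mul(-4, 0)), Mul(-1, 17)) = Add(Add(-4, 0), -17) = Add(-4, -17) = -21)
Mul(Mul(F, M), Function('a')(O)) = Mul(Mul(-21, -1), 12) = Mul(21, 12) = 252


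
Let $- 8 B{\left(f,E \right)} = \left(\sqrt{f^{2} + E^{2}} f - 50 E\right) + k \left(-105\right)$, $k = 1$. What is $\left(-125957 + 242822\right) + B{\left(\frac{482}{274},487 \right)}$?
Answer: $\frac{959375}{8} - \frac{241 \sqrt{4451483042}}{150152} \approx 1.1981 \cdot 10^{5}$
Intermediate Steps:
$B{\left(f,E \right)} = \frac{105}{8} + \frac{25 E}{4} - \frac{f \sqrt{E^{2} + f^{2}}}{8}$ ($B{\left(f,E \right)} = - \frac{\left(\sqrt{f^{2} + E^{2}} f - 50 E\right) + 1 \left(-105\right)}{8} = - \frac{\left(\sqrt{E^{2} + f^{2}} f - 50 E\right) - 105}{8} = - \frac{\left(f \sqrt{E^{2} + f^{2}} - 50 E\right) - 105}{8} = - \frac{\left(- 50 E + f \sqrt{E^{2} + f^{2}}\right) - 105}{8} = - \frac{-105 - 50 E + f \sqrt{E^{2} + f^{2}}}{8} = \frac{105}{8} + \frac{25 E}{4} - \frac{f \sqrt{E^{2} + f^{2}}}{8}$)
$\left(-125957 + 242822\right) + B{\left(\frac{482}{274},487 \right)} = \left(-125957 + 242822\right) + \left(\frac{105}{8} + \frac{25}{4} \cdot 487 - \frac{\frac{482}{274} \sqrt{487^{2} + \left(\frac{482}{274}\right)^{2}}}{8}\right) = 116865 + \left(\frac{105}{8} + \frac{12175}{4} - \frac{482 \cdot \frac{1}{274} \sqrt{237169 + \left(482 \cdot \frac{1}{274}\right)^{2}}}{8}\right) = 116865 + \left(\frac{105}{8} + \frac{12175}{4} - \frac{241 \sqrt{237169 + \left(\frac{241}{137}\right)^{2}}}{1096}\right) = 116865 + \left(\frac{105}{8} + \frac{12175}{4} - \frac{241 \sqrt{237169 + \frac{58081}{18769}}}{1096}\right) = 116865 + \left(\frac{105}{8} + \frac{12175}{4} - \frac{241 \sqrt{\frac{4451483042}{18769}}}{1096}\right) = 116865 + \left(\frac{105}{8} + \frac{12175}{4} - \frac{241 \frac{\sqrt{4451483042}}{137}}{1096}\right) = 116865 + \left(\frac{105}{8} + \frac{12175}{4} - \frac{241 \sqrt{4451483042}}{150152}\right) = 116865 + \left(\frac{24455}{8} - \frac{241 \sqrt{4451483042}}{150152}\right) = \frac{959375}{8} - \frac{241 \sqrt{4451483042}}{150152}$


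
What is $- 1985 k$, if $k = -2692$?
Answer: $5343620$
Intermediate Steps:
$- 1985 k = \left(-1985\right) \left(-2692\right) = 5343620$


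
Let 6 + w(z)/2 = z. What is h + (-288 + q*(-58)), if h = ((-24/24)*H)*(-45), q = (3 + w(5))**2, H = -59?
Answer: -3001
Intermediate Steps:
w(z) = -12 + 2*z
q = 1 (q = (3 + (-12 + 2*5))**2 = (3 + (-12 + 10))**2 = (3 - 2)**2 = 1**2 = 1)
h = -2655 (h = (-24/24*(-59))*(-45) = (-24*1/24*(-59))*(-45) = -1*(-59)*(-45) = 59*(-45) = -2655)
h + (-288 + q*(-58)) = -2655 + (-288 + 1*(-58)) = -2655 + (-288 - 58) = -2655 - 346 = -3001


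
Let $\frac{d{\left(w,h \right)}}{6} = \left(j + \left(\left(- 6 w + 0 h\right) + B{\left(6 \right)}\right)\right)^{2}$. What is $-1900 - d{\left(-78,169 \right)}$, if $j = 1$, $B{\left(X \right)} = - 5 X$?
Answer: $-1158226$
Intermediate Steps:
$d{\left(w,h \right)} = 6 \left(-29 - 6 w\right)^{2}$ ($d{\left(w,h \right)} = 6 \left(1 + \left(\left(- 6 w + 0 h\right) - 30\right)\right)^{2} = 6 \left(1 + \left(\left(- 6 w + 0\right) - 30\right)\right)^{2} = 6 \left(1 - \left(30 + 6 w\right)\right)^{2} = 6 \left(-29 - 6 w\right)^{2}$)
$-1900 - d{\left(-78,169 \right)} = -1900 - 6 \left(29 + 6 \left(-78\right)\right)^{2} = -1900 - 6 \left(29 - 468\right)^{2} = -1900 - 6 \left(-439\right)^{2} = -1900 - 6 \cdot 192721 = -1900 - 1156326 = -1158226$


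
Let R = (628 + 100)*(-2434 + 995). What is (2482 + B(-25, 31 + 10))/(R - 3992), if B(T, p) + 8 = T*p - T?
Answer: -737/525792 ≈ -0.0014017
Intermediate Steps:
B(T, p) = -8 - T + T*p (B(T, p) = -8 + (T*p - T) = -8 + (-T + T*p) = -8 - T + T*p)
R = -1047592 (R = 728*(-1439) = -1047592)
(2482 + B(-25, 31 + 10))/(R - 3992) = (2482 + (-8 - 1*(-25) - 25*(31 + 10)))/(-1047592 - 3992) = (2482 + (-8 + 25 - 25*41))/(-1051584) = (2482 + (-8 + 25 - 1025))*(-1/1051584) = (2482 - 1008)*(-1/1051584) = 1474*(-1/1051584) = -737/525792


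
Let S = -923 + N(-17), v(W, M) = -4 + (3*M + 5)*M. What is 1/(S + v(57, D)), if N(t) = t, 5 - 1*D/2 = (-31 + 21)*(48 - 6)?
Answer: 1/2170806 ≈ 4.6066e-7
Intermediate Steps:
D = 850 (D = 10 - 2*(-31 + 21)*(48 - 6) = 10 - (-20)*42 = 10 - 2*(-420) = 10 + 840 = 850)
v(W, M) = -4 + M*(5 + 3*M) (v(W, M) = -4 + (5 + 3*M)*M = -4 + M*(5 + 3*M))
S = -940 (S = -923 - 17 = -940)
1/(S + v(57, D)) = 1/(-940 + (-4 + 3*850**2 + 5*850)) = 1/(-940 + (-4 + 3*722500 + 4250)) = 1/(-940 + (-4 + 2167500 + 4250)) = 1/(-940 + 2171746) = 1/2170806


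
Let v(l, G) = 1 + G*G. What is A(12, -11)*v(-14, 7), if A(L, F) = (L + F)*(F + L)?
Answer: 50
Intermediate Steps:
A(L, F) = (F + L)**2 (A(L, F) = (F + L)*(F + L) = (F + L)**2)
v(l, G) = 1 + G**2
A(12, -11)*v(-14, 7) = (-11 + 12)**2*(1 + 7**2) = 1**2*(1 + 49) = 1*50 = 50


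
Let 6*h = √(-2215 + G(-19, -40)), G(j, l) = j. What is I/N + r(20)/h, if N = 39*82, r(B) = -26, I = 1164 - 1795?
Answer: -631/3198 + 78*I*√2234/1117 ≈ -0.19731 + 3.3005*I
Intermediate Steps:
I = -631
N = 3198
h = I*√2234/6 (h = √(-2215 - 19)/6 = √(-2234)/6 = (I*√2234)/6 = I*√2234/6 ≈ 7.8775*I)
I/N + r(20)/h = -631/3198 - 26*(-3*I*√2234/1117) = -631*1/3198 - (-78)*I*√2234/1117 = -631/3198 + 78*I*√2234/1117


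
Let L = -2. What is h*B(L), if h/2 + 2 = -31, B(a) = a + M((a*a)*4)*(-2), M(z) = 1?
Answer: 264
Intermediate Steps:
B(a) = -2 + a (B(a) = a + 1*(-2) = a - 2 = -2 + a)
h = -66 (h = -4 + 2*(-31) = -4 - 62 = -66)
h*B(L) = -66*(-2 - 2) = -66*(-4) = 264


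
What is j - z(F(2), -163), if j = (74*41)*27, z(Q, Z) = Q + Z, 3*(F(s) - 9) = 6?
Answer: 82070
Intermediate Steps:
F(s) = 11 (F(s) = 9 + (⅓)*6 = 9 + 2 = 11)
j = 81918 (j = 3034*27 = 81918)
j - z(F(2), -163) = 81918 - (11 - 163) = 81918 - 1*(-152) = 81918 + 152 = 82070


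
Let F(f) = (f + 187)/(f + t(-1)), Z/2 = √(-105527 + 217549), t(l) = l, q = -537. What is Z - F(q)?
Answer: -175/269 + 2*√112022 ≈ 668.74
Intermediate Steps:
Z = 2*√112022 (Z = 2*√(-105527 + 217549) = 2*√112022 ≈ 669.39)
F(f) = (187 + f)/(-1 + f) (F(f) = (f + 187)/(f - 1) = (187 + f)/(-1 + f))
Z - F(q) = 2*√112022 - (187 - 537)/(-1 - 537) = 2*√112022 - (-350)/(-538) = 2*√112022 - (-1)*(-350)/538 = 2*√112022 - 1*175/269 = 2*√112022 - 175/269 = -175/269 + 2*√112022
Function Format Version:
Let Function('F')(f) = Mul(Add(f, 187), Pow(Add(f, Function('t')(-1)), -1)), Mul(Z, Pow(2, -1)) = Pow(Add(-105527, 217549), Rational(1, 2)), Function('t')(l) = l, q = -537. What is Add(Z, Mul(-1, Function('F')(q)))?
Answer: Add(Rational(-175, 269), Mul(2, Pow(112022, Rational(1, 2)))) ≈ 668.74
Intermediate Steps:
Z = Mul(2, Pow(112022, Rational(1, 2))) (Z = Mul(2, Pow(Add(-105527, 217549), Rational(1, 2))) = Mul(2, Pow(112022, Rational(1, 2))) ≈ 669.39)
Function('F')(f) = Mul(Pow(Add(-1, f), -1), Add(187, f)) (Function('F')(f) = Mul(Add(f, 187), Pow(Add(f, -1), -1)) = Mul(Add(187, f), Pow(Add(-1, f), -1)) = Mul(Pow(Add(-1, f), -1), Add(187, f)))
Add(Z, Mul(-1, Function('F')(q))) = Add(Mul(2, Pow(112022, Rational(1, 2))), Mul(-1, Mul(Pow(Add(-1, -537), -1), Add(187, -537)))) = Add(Mul(2, Pow(112022, Rational(1, 2))), Mul(-1, Mul(Pow(-538, -1), -350))) = Add(Mul(2, Pow(112022, Rational(1, 2))), Mul(-1, Mul(Rational(-1, 538), -350))) = Add(Mul(2, Pow(112022, Rational(1, 2))), Mul(-1, Rational(175, 269))) = Add(Mul(2, Pow(112022, Rational(1, 2))), Rational(-175, 269)) = Add(Rational(-175, 269), Mul(2, Pow(112022, Rational(1, 2))))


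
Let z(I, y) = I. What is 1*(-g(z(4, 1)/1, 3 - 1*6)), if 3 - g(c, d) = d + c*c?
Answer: 10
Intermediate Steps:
g(c, d) = 3 - d - c² (g(c, d) = 3 - (d + c*c) = 3 - (d + c²) = 3 + (-d - c²) = 3 - d - c²)
1*(-g(z(4, 1)/1, 3 - 1*6)) = 1*(-(3 - (3 - 1*6) - (4/1)²)) = 1*(-(3 - (3 - 6) - (4*1)²)) = 1*(-(3 - 1*(-3) - 1*4²)) = 1*(-(3 + 3 - 1*16)) = 1*(-(3 + 3 - 16)) = 1*(-1*(-10)) = 1*10 = 10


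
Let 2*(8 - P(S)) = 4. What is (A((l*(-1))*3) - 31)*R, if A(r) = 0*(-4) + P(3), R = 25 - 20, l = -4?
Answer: -125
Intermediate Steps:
P(S) = 6 (P(S) = 8 - ½*4 = 8 - 2 = 6)
R = 5
A(r) = 6 (A(r) = 0*(-4) + 6 = 0 + 6 = 6)
(A((l*(-1))*3) - 31)*R = (6 - 31)*5 = -25*5 = -125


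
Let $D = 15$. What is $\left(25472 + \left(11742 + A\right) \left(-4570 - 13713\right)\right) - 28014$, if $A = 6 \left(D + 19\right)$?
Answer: $-218411260$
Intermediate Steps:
$A = 204$ ($A = 6 \left(15 + 19\right) = 6 \cdot 34 = 204$)
$\left(25472 + \left(11742 + A\right) \left(-4570 - 13713\right)\right) - 28014 = \left(25472 + \left(11742 + 204\right) \left(-4570 - 13713\right)\right) - 28014 = \left(25472 + 11946 \left(-18283\right)\right) - 28014 = \left(25472 - 218408718\right) - 28014 = -218383246 - 28014 = -218411260$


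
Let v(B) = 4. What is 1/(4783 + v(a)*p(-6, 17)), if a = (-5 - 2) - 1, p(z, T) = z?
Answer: 1/4759 ≈ 0.00021013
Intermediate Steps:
a = -8 (a = -7 - 1 = -8)
1/(4783 + v(a)*p(-6, 17)) = 1/(4783 + 4*(-6)) = 1/(4783 - 24) = 1/4759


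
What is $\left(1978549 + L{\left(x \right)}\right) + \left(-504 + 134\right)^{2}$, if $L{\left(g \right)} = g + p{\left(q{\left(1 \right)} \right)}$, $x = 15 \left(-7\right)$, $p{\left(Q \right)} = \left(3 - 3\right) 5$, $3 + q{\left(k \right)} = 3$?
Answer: $2115344$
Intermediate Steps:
$q{\left(k \right)} = 0$ ($q{\left(k \right)} = -3 + 3 = 0$)
$p{\left(Q \right)} = 0$ ($p{\left(Q \right)} = 0 \cdot 5 = 0$)
$x = -105$
$L{\left(g \right)} = g$ ($L{\left(g \right)} = g + 0 = g$)
$\left(1978549 + L{\left(x \right)}\right) + \left(-504 + 134\right)^{2} = \left(1978549 - 105\right) + \left(-504 + 134\right)^{2} = 1978444 + \left(-370\right)^{2} = 1978444 + 136900 = 2115344$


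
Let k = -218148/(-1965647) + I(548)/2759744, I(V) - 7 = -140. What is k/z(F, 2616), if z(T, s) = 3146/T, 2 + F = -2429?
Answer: -10230110452037/119343015316096 ≈ -0.085720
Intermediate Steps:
I(V) = -133 (I(V) = 7 - 140 = -133)
k = 601771203061/5424682514368 (k = -218148/(-1965647) - 133/2759744 = -218148*(-1/1965647) - 133*1/2759744 = 218148/1965647 - 133/2759744 = 601771203061/5424682514368 ≈ 0.11093)
F = -2431 (F = -2 - 2429 = -2431)
k/z(F, 2616) = 601771203061/(5424682514368*((3146/(-2431)))) = 601771203061/(5424682514368*((3146*(-1/2431)))) = 601771203061/(5424682514368*(-22/17)) = (601771203061/5424682514368)*(-17/22) = -10230110452037/119343015316096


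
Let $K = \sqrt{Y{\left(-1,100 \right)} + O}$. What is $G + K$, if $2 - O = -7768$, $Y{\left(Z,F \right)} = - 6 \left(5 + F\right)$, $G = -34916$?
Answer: $-34916 + 2 \sqrt{1785} \approx -34832.0$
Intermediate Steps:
$Y{\left(Z,F \right)} = -30 - 6 F$
$O = 7770$ ($O = 2 - -7768 = 2 + 7768 = 7770$)
$K = 2 \sqrt{1785}$ ($K = \sqrt{\left(-30 - 600\right) + 7770} = \sqrt{-630 + 7770} = \sqrt{7140} = 2 \sqrt{1785} \approx 84.499$)
$G + K = -34916 + 2 \sqrt{1785}$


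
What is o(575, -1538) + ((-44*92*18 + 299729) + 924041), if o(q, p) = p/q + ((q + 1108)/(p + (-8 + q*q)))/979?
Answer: 6460641017865249/5613539275 ≈ 1.1509e+6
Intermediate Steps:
o(q, p) = p/q + (1108 + q)/(979*(-8 + p + q**2)) (o(q, p) = p/q + ((1108 + q)/(p + (-8 + q**2)))*(1/979) = p/q + ((1108 + q)/(-8 + p + q**2))*(1/979) = p/q + (1108 + q)/(979*(-8 + p + q**2)))
o(575, -1538) + ((-44*92*18 + 299729) + 924041) = ((-1538)**2 - 8*(-1538) + (1/979)*575**2 + (1108/979)*575 - 1538*575**2)/(575*(-8 - 1538 + 575**2)) + ((-44*92*18 + 299729) + 924041) = (2365444 + 12304 + (1/979)*330625 + 637100/979 - 1538*330625)/(575*(-8 - 1538 + 330625)) + ((-4048*18 + 299729) + 924041) = (1/575)*(2365444 + 12304 + 330625/979 + 637100/979 - 508501250)/329079 + ((-72864 + 299729) + 924041) = (1/575)*(1/329079)*(-45044903703/89) + (226865 + 924041) = -15014967901/5613539275 + 1150906 = 6460641017865249/5613539275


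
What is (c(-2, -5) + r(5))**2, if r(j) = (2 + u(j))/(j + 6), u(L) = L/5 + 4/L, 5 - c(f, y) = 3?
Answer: 16641/3025 ≈ 5.5012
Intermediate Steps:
c(f, y) = 2 (c(f, y) = 5 - 1*3 = 5 - 3 = 2)
u(L) = 4/L + L/5 (u(L) = L*(1/5) + 4/L = L/5 + 4/L = 4/L + L/5)
r(j) = (2 + 4/j + j/5)/(6 + j) (r(j) = (2 + (4/j + j/5))/(j + 6) = (2 + 4/j + j/5)/(6 + j))
(c(-2, -5) + r(5))**2 = (2 + (1/5)*(20 + 5**2 + 10*5)/(5*(6 + 5)))**2 = (2 + (1/5)*(1/5)*(20 + 25 + 50)/11)**2 = (2 + (1/5)*(1/5)*(1/11)*95)**2 = (2 + 19/55)**2 = (129/55)**2 = 16641/3025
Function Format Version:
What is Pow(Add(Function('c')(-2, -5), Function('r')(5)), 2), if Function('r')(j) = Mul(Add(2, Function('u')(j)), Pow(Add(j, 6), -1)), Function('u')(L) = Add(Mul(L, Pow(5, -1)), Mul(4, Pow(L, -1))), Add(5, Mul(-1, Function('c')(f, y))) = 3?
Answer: Rational(16641, 3025) ≈ 5.5012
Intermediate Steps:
Function('c')(f, y) = 2 (Function('c')(f, y) = Add(5, Mul(-1, 3)) = Add(5, -3) = 2)
Function('u')(L) = Add(Mul(4, Pow(L, -1)), Mul(Rational(1, 5), L)) (Function('u')(L) = Add(Mul(L, Rational(1, 5)), Mul(4, Pow(L, -1))) = Add(Mul(Rational(1, 5), L), Mul(4, Pow(L, -1))) = Add(Mul(4, Pow(L, -1)), Mul(Rational(1, 5), L)))
Function('r')(j) = Mul(Pow(Add(6, j), -1), Add(2, Mul(4, Pow(j, -1)), Mul(Rational(1, 5), j))) (Function('r')(j) = Mul(Add(2, Add(Mul(4, Pow(j, -1)), Mul(Rational(1, 5), j))), Pow(Add(j, 6), -1)) = Mul(Add(2, Mul(4, Pow(j, -1)), Mul(Rational(1, 5), j)), Pow(Add(6, j), -1)) = Mul(Pow(Add(6, j), -1), Add(2, Mul(4, Pow(j, -1)), Mul(Rational(1, 5), j))))
Pow(Add(Function('c')(-2, -5), Function('r')(5)), 2) = Pow(Add(2, Mul(Rational(1, 5), Pow(5, -1), Pow(Add(6, 5), -1), Add(20, Pow(5, 2), Mul(10, 5)))), 2) = Pow(Add(2, Mul(Rational(1, 5), Rational(1, 5), Pow(11, -1), Add(20, 25, 50))), 2) = Pow(Add(2, Mul(Rational(1, 5), Rational(1, 5), Rational(1, 11), 95)), 2) = Pow(Add(2, Rational(19, 55)), 2) = Pow(Rational(129, 55), 2) = Rational(16641, 3025)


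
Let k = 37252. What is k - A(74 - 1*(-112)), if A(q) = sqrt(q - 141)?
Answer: 37252 - 3*sqrt(5) ≈ 37245.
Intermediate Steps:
A(q) = sqrt(-141 + q)
k - A(74 - 1*(-112)) = 37252 - sqrt(-141 + (74 - 1*(-112))) = 37252 - sqrt(-141 + (74 + 112)) = 37252 - sqrt(-141 + 186) = 37252 - sqrt(45) = 37252 - 3*sqrt(5)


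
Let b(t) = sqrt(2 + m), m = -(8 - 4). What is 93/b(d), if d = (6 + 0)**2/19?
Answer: -93*I*sqrt(2)/2 ≈ -65.761*I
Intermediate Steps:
m = -4 (m = -1*4 = -4)
d = 36/19 (d = 6**2*(1/19) = 36*(1/19) = 36/19 ≈ 1.8947)
b(t) = I*sqrt(2) (b(t) = sqrt(2 - 4) = sqrt(-2) = I*sqrt(2))
93/b(d) = 93/((I*sqrt(2))) = 93*(-I*sqrt(2)/2) = -93*I*sqrt(2)/2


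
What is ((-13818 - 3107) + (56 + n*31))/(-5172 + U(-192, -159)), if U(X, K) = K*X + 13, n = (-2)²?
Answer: -16745/25369 ≈ -0.66006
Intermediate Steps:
n = 4
U(X, K) = 13 + K*X
((-13818 - 3107) + (56 + n*31))/(-5172 + U(-192, -159)) = ((-13818 - 3107) + (56 + 4*31))/(-5172 + (13 - 159*(-192))) = (-16925 + (56 + 124))/(-5172 + (13 + 30528)) = (-16925 + 180)/(-5172 + 30541) = -16745/25369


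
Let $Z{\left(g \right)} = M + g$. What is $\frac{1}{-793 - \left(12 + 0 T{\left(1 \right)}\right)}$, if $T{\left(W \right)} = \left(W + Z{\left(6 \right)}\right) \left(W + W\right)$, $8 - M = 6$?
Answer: $- \frac{1}{805} \approx -0.0012422$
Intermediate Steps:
$M = 2$ ($M = 8 - 6 = 2$)
$Z{\left(g \right)} = 2 + g$
$T{\left(W \right)} = 2 W \left(8 + W\right)$ ($T{\left(W \right)} = \left(W + \left(2 + 6\right)\right) \left(W + W\right) = \left(W + 8\right) 2 W = \left(8 + W\right) 2 W = 2 W \left(8 + W\right)$)
$\frac{1}{-793 - \left(12 + 0 T{\left(1 \right)}\right)} = \frac{1}{-793 - \left(12 + 0 \cdot 2 \cdot 1 \left(8 + 1\right)\right)} = \frac{1}{-793 - \left(12 + 0 \cdot 2 \cdot 1 \cdot 9\right)} = \frac{1}{-793 + \left(0 \cdot 18 - 12\right)} = \frac{1}{-793 + \left(0 - 12\right)} = \frac{1}{-793 - 12} = \frac{1}{-805} = - \frac{1}{805}$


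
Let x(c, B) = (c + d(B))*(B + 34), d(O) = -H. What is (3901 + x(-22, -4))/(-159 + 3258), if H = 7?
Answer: 3031/3099 ≈ 0.97806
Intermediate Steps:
d(O) = -7 (d(O) = -1*7 = -7)
x(c, B) = (-7 + c)*(34 + B) (x(c, B) = (c - 7)*(B + 34) = (-7 + c)*(34 + B))
(3901 + x(-22, -4))/(-159 + 3258) = (3901 + (-238 - 7*(-4) + 34*(-22) - 4*(-22)))/(-159 + 3258) = (3901 + (-238 + 28 - 748 + 88))/3099 = (3901 - 870)*(1/3099) = 3031*(1/3099) = 3031/3099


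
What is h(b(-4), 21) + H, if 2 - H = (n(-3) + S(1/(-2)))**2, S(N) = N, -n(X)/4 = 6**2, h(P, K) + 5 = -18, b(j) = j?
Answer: -83605/4 ≈ -20901.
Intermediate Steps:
h(P, K) = -23 (h(P, K) = -5 - 18 = -23)
n(X) = -144 (n(X) = -4*6**2 = -4*36 = -144)
H = -83513/4 (H = 2 - (-144 + 1/(-2))**2 = 2 - (-144 - 1/2)**2 = 2 - (-289/2)**2 = 2 - 1*83521/4 = 2 - 83521/4 = -83513/4 ≈ -20878.)
h(b(-4), 21) + H = -23 - 83513/4 = -83605/4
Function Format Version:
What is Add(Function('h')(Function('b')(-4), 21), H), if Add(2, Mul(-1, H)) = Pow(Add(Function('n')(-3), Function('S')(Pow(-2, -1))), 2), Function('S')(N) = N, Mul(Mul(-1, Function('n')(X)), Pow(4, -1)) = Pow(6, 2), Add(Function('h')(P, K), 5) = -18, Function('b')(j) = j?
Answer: Rational(-83605, 4) ≈ -20901.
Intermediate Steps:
Function('h')(P, K) = -23 (Function('h')(P, K) = Add(-5, -18) = -23)
Function('n')(X) = -144 (Function('n')(X) = Mul(-4, Pow(6, 2)) = Mul(-4, 36) = -144)
H = Rational(-83513, 4) (H = Add(2, Mul(-1, Pow(Add(-144, Pow(-2, -1)), 2))) = Add(2, Mul(-1, Pow(Add(-144, Rational(-1, 2)), 2))) = Add(2, Mul(-1, Pow(Rational(-289, 2), 2))) = Add(2, Mul(-1, Rational(83521, 4))) = Add(2, Rational(-83521, 4)) = Rational(-83513, 4) ≈ -20878.)
Add(Function('h')(Function('b')(-4), 21), H) = Add(-23, Rational(-83513, 4)) = Rational(-83605, 4)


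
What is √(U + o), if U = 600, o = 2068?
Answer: 2*√667 ≈ 51.653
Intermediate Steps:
√(U + o) = √(600 + 2068) = √2668 = 2*√667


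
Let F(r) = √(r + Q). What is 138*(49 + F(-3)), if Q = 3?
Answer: 6762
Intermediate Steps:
F(r) = √(3 + r) (F(r) = √(r + 3) = √(3 + r))
138*(49 + F(-3)) = 138*(49 + √(3 - 3)) = 138*(49 + √0) = 138*(49 + 0) = 138*49 = 6762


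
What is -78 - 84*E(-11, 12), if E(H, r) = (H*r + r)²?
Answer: -1209678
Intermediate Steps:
E(H, r) = (r + H*r)²
-78 - 84*E(-11, 12) = -78 - 84*12²*(1 - 11)² = -78 - 12096*(-10)² = -78 - 12096*100 = -78 - 84*14400 = -78 - 1209600 = -1209678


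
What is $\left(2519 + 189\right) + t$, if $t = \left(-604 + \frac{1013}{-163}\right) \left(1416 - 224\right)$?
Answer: $- \frac{118120876}{163} \approx -7.2467 \cdot 10^{5}$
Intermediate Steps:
$t = - \frac{118562280}{163}$ ($t = \left(-604 + 1013 \left(- \frac{1}{163}\right)\right) \left(1416 - 224\right) = \left(-604 - \frac{1013}{163}\right) \left(1416 - 224\right) = \left(- \frac{99465}{163}\right) 1192 = - \frac{118562280}{163} \approx -7.2738 \cdot 10^{5}$)
$\left(2519 + 189\right) + t = \left(2519 + 189\right) - \frac{118562280}{163} = 2708 - \frac{118562280}{163} = - \frac{118120876}{163}$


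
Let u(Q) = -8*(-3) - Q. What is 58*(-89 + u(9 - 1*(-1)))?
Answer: -4350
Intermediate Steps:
u(Q) = 24 - Q
58*(-89 + u(9 - 1*(-1))) = 58*(-89 + (24 - (9 - 1*(-1)))) = 58*(-89 + (24 - (9 + 1))) = 58*(-89 + (24 - 1*10)) = 58*(-89 + (24 - 10)) = 58*(-89 + 14) = 58*(-75) = -4350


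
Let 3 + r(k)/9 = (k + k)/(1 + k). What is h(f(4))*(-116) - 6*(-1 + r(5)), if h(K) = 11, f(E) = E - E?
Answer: -1198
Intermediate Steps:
f(E) = 0
r(k) = -27 + 18*k/(1 + k) (r(k) = -27 + 9*((k + k)/(1 + k)) = -27 + 9*((2*k)/(1 + k)) = -27 + 9*(2*k/(1 + k)) = -27 + 18*k/(1 + k))
h(f(4))*(-116) - 6*(-1 + r(5)) = 11*(-116) - 6*(-1 + 9*(-3 - 1*5)/(1 + 5)) = -1276 - 6*(-1 + 9*(-3 - 5)/6) = -1276 - 6*(-1 + 9*(⅙)*(-8)) = -1276 - 6*(-1 - 12) = -1276 - 6*(-13) = -1276 + 78 = -1198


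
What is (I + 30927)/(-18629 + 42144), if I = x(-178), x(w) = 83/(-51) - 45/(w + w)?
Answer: 561483359/426938340 ≈ 1.3151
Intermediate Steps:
x(w) = -83/51 - 45/(2*w) (x(w) = 83*(-1/51) - 45*1/(2*w) = -83/51 - 45/(2*w))
I = -27253/18156 (I = (1/102)*(-2295 - 166*(-178))/(-178) = (1/102)*(-1/178)*(-2295 + 29548) = (1/102)*(-1/178)*27253 = -27253/18156 ≈ -1.5010)
(I + 30927)/(-18629 + 42144) = (-27253/18156 + 30927)/(-18629 + 42144) = (561483359/18156)/23515 = (561483359/18156)*(1/23515) = 561483359/426938340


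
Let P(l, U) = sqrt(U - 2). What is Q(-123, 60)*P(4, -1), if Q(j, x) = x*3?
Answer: 180*I*sqrt(3) ≈ 311.77*I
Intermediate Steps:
P(l, U) = sqrt(-2 + U)
Q(j, x) = 3*x
Q(-123, 60)*P(4, -1) = (3*60)*sqrt(-2 - 1) = 180*sqrt(-3) = 180*(I*sqrt(3)) = 180*I*sqrt(3)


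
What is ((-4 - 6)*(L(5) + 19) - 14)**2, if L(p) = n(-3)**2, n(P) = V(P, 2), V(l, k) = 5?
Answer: 206116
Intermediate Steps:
n(P) = 5
L(p) = 25 (L(p) = 5**2 = 25)
((-4 - 6)*(L(5) + 19) - 14)**2 = ((-4 - 6)*(25 + 19) - 14)**2 = (-10*44 - 14)**2 = (-440 - 14)**2 = (-454)**2 = 206116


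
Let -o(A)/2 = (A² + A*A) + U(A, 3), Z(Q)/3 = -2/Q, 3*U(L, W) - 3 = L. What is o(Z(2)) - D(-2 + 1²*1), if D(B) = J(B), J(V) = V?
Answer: -35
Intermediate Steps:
U(L, W) = 1 + L/3
Z(Q) = -6/Q (Z(Q) = 3*(-2/Q) = -6/Q)
o(A) = -2 - 4*A² - 2*A/3 (o(A) = -2*((A² + A*A) + (1 + A/3)) = -2*((A² + A²) + (1 + A/3)) = -2*(2*A² + (1 + A/3)) = -2*(1 + 2*A² + A/3) = -2 - 4*A² - 2*A/3)
D(B) = B
o(Z(2)) - D(-2 + 1²*1) = (-2 - 4*(-6/2)² - (-4)/2) - (-2 + 1²*1) = (-2 - 4*(-6*½)² - (-4)/2) - (-2 + 1*1) = (-2 - 4*(-3)² - ⅔*(-3)) - (-2 + 1) = (-2 - 4*9 + 2) - 1*(-1) = (-2 - 36 + 2) + 1 = -36 + 1 = -35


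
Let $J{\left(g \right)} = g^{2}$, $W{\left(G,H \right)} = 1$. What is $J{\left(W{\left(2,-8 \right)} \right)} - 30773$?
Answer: $-30772$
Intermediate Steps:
$J{\left(W{\left(2,-8 \right)} \right)} - 30773 = 1^{2} - 30773 = 1 - 30773 = -30772$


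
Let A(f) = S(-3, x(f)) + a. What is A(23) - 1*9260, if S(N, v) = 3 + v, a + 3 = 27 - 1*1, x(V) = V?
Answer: -9211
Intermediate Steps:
a = 23 (a = -3 + (27 - 1*1) = -3 + (27 - 1) = -3 + 26 = 23)
A(f) = 26 + f (A(f) = (3 + f) + 23 = 26 + f)
A(23) - 1*9260 = (26 + 23) - 1*9260 = 49 - 9260 = -9211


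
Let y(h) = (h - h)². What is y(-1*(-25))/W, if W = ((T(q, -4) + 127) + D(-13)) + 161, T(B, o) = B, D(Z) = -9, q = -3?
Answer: 0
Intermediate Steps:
y(h) = 0 (y(h) = 0² = 0)
W = 276 (W = ((-3 + 127) - 9) + 161 = (124 - 9) + 161 = 115 + 161 = 276)
y(-1*(-25))/W = 0/276 = 0*(1/276) = 0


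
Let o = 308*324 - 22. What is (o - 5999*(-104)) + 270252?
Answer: 993918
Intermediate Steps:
o = 99770 (o = 99792 - 22 = 99770)
(o - 5999*(-104)) + 270252 = (99770 - 5999*(-104)) + 270252 = (99770 + 623896) + 270252 = 723666 + 270252 = 993918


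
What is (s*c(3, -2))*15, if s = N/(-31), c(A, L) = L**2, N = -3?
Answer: 180/31 ≈ 5.8064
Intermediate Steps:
s = 3/31 (s = -3/(-31) = -3*(-1/31) = 3/31 ≈ 0.096774)
(s*c(3, -2))*15 = ((3/31)*(-2)**2)*15 = ((3/31)*4)*15 = (12/31)*15 = 180/31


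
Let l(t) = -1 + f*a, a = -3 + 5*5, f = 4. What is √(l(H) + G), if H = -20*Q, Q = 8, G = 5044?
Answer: √5131 ≈ 71.631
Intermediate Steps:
H = -160 (H = -20*8 = -160)
a = 22 (a = -3 + 25 = 22)
l(t) = 87 (l(t) = -1 + 4*22 = -1 + 88 = 87)
√(l(H) + G) = √(87 + 5044) = √5131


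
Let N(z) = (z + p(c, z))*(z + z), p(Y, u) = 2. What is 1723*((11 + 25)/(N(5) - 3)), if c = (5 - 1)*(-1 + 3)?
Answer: 62028/67 ≈ 925.79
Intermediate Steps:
c = 8 (c = 4*2 = 8)
N(z) = 2*z*(2 + z) (N(z) = (z + 2)*(z + z) = (2 + z)*(2*z) = 2*z*(2 + z))
1723*((11 + 25)/(N(5) - 3)) = 1723*((11 + 25)/(2*5*(2 + 5) - 3)) = 1723*(36/(2*5*7 - 3)) = 1723*(36/(70 - 3)) = 1723*(36/67) = 62028/67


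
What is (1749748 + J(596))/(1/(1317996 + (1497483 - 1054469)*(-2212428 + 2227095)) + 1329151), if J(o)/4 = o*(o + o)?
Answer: 29840022423456984/8638158109540435 ≈ 3.4544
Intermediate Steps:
J(o) = 8*o² (J(o) = 4*(o*(o + o)) = 4*(o*(2*o)) = 4*(2*o²) = 8*o²)
(1749748 + J(596))/(1/(1317996 + (1497483 - 1054469)*(-2212428 + 2227095)) + 1329151) = (1749748 + 8*596²)/(1/(1317996 + (1497483 - 1054469)*(-2212428 + 2227095)) + 1329151) = (1749748 + 8*355216)/(1/(1317996 + 443014*14667) + 1329151) = (1749748 + 2841728)/(1/(1317996 + 6497686338) + 1329151) = 4591476/(1/6499004334 + 1329151) = 4591476/(8638158109540435/6499004334) = 4591476*(6499004334/8638158109540435) = 29840022423456984/8638158109540435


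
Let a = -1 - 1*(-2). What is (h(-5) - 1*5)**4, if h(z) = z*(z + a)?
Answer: 50625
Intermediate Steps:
a = 1 (a = -1 + 2 = 1)
h(z) = z*(1 + z) (h(z) = z*(z + 1) = z*(1 + z))
(h(-5) - 1*5)**4 = (-5*(1 - 5) - 1*5)**4 = (-5*(-4) - 5)**4 = (20 - 5)**4 = 15**4 = 50625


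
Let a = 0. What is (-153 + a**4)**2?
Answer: 23409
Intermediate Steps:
(-153 + a**4)**2 = (-153 + 0**4)**2 = (-153 + 0)**2 = (-153)**2 = 23409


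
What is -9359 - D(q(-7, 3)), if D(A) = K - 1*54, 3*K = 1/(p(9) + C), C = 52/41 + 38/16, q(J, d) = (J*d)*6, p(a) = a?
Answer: -115763833/12441 ≈ -9305.0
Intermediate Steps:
q(J, d) = 6*J*d
C = 1195/328 (C = 52*(1/41) + 38*(1/16) = 52/41 + 19/8 = 1195/328 ≈ 3.6433)
K = 328/12441 (K = 1/(3*(9 + 1195/328)) = 1/(3*(4147/328)) = (⅓)*(328/4147) = 328/12441 ≈ 0.026364)
D(A) = -671486/12441 (D(A) = 328/12441 - 1*54 = 328/12441 - 54 = -671486/12441)
-9359 - D(q(-7, 3)) = -9359 - 1*(-671486/12441) = -9359 + 671486/12441 = -115763833/12441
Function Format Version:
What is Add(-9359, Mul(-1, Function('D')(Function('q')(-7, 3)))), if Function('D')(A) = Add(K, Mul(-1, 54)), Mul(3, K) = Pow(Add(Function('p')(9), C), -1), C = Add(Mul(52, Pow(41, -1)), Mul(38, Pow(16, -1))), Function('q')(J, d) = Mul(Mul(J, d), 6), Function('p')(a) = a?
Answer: Rational(-115763833, 12441) ≈ -9305.0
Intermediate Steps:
Function('q')(J, d) = Mul(6, J, d)
C = Rational(1195, 328) (C = Add(Mul(52, Rational(1, 41)), Mul(38, Rational(1, 16))) = Add(Rational(52, 41), Rational(19, 8)) = Rational(1195, 328) ≈ 3.6433)
K = Rational(328, 12441) (K = Mul(Rational(1, 3), Pow(Add(9, Rational(1195, 328)), -1)) = Mul(Rational(1, 3), Pow(Rational(4147, 328), -1)) = Mul(Rational(1, 3), Rational(328, 4147)) = Rational(328, 12441) ≈ 0.026364)
Function('D')(A) = Rational(-671486, 12441) (Function('D')(A) = Add(Rational(328, 12441), Mul(-1, 54)) = Add(Rational(328, 12441), -54) = Rational(-671486, 12441))
Add(-9359, Mul(-1, Function('D')(Function('q')(-7, 3)))) = Add(-9359, Mul(-1, Rational(-671486, 12441))) = Add(-9359, Rational(671486, 12441)) = Rational(-115763833, 12441)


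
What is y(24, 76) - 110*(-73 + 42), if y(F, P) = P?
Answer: 3486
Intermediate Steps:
y(24, 76) - 110*(-73 + 42) = 76 - 110*(-73 + 42) = 76 - 110*(-31) = 76 - 1*(-3410) = 76 + 3410 = 3486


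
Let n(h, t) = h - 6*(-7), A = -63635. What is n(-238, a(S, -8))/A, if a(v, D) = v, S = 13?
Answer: 196/63635 ≈ 0.0030801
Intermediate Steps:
n(h, t) = 42 + h (n(h, t) = h + 42 = 42 + h)
n(-238, a(S, -8))/A = (42 - 238)/(-63635) = -196*(-1/63635) = 196/63635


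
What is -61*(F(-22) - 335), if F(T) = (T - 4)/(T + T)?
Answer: 448777/22 ≈ 20399.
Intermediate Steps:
F(T) = (-4 + T)/(2*T) (F(T) = (-4 + T)/((2*T)) = (-4 + T)*(1/(2*T)) = (-4 + T)/(2*T))
-61*(F(-22) - 335) = -61*((½)*(-4 - 22)/(-22) - 335) = -61*((½)*(-1/22)*(-26) - 335) = -61*(13/22 - 335) = -61*(-7357/22) = 448777/22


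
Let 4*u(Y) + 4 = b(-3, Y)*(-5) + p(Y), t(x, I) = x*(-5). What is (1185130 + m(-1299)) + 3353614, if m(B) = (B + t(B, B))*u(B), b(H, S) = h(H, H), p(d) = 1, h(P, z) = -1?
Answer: 4541342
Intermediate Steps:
t(x, I) = -5*x
b(H, S) = -1
u(Y) = ½ (u(Y) = -1 + (-1*(-5) + 1)/4 = -1 + (5 + 1)/4 = -1 + (¼)*6 = -1 + 3/2 = ½)
m(B) = -2*B (m(B) = (B - 5*B)*(½) = -4*B*(½) = -2*B)
(1185130 + m(-1299)) + 3353614 = (1185130 - 2*(-1299)) + 3353614 = (1185130 + 2598) + 3353614 = 1187728 + 3353614 = 4541342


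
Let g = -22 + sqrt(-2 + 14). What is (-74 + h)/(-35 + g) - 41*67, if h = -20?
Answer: -2962227/1079 + 188*sqrt(3)/3237 ≈ -2745.2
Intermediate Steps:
g = -22 + 2*sqrt(3) (g = -22 + sqrt(12) = -22 + 2*sqrt(3) ≈ -18.536)
(-74 + h)/(-35 + g) - 41*67 = (-74 - 20)/(-35 + (-22 + 2*sqrt(3))) - 41*67 = -94/(-57 + 2*sqrt(3)) - 2747 = -2747 - 94/(-57 + 2*sqrt(3))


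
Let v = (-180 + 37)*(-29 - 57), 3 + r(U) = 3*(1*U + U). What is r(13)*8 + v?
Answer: 12898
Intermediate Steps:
r(U) = -3 + 6*U (r(U) = -3 + 3*(1*U + U) = -3 + 3*(U + U) = -3 + 3*(2*U) = -3 + 6*U)
v = 12298 (v = -143*(-86) = 12298)
r(13)*8 + v = (-3 + 6*13)*8 + 12298 = (-3 + 78)*8 + 12298 = 75*8 + 12298 = 600 + 12298 = 12898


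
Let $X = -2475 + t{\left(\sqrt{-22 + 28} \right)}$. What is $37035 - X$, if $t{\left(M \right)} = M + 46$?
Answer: $39464 - \sqrt{6} \approx 39462.0$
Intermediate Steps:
$t{\left(M \right)} = 46 + M$
$X = -2429 + \sqrt{6}$ ($X = -2475 + \left(46 + \sqrt{-22 + 28}\right) = -2475 + \left(46 + \sqrt{6}\right) = -2429 + \sqrt{6} \approx -2426.6$)
$37035 - X = 37035 - \left(-2429 + \sqrt{6}\right) = 37035 + \left(2429 - \sqrt{6}\right) = 39464 - \sqrt{6}$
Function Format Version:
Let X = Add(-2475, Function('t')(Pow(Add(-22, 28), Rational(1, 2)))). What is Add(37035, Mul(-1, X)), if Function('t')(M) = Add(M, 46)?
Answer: Add(39464, Mul(-1, Pow(6, Rational(1, 2)))) ≈ 39462.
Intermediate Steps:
Function('t')(M) = Add(46, M)
X = Add(-2429, Pow(6, Rational(1, 2))) (X = Add(-2475, Add(46, Pow(Add(-22, 28), Rational(1, 2)))) = Add(-2475, Add(46, Pow(6, Rational(1, 2)))) = Add(-2429, Pow(6, Rational(1, 2))) ≈ -2426.6)
Add(37035, Mul(-1, X)) = Add(37035, Mul(-1, Add(-2429, Pow(6, Rational(1, 2))))) = Add(37035, Add(2429, Mul(-1, Pow(6, Rational(1, 2))))) = Add(39464, Mul(-1, Pow(6, Rational(1, 2))))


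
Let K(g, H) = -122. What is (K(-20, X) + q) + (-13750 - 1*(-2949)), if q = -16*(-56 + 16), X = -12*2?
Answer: -10283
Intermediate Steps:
X = -24
q = 640 (q = -16*(-40) = 640)
(K(-20, X) + q) + (-13750 - 1*(-2949)) = (-122 + 640) + (-13750 - 1*(-2949)) = 518 + (-13750 + 2949) = 518 - 10801 = -10283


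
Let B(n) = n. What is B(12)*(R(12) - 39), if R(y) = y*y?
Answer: 1260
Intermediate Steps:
R(y) = y²
B(12)*(R(12) - 39) = 12*(12² - 39) = 12*(144 - 39) = 12*105 = 1260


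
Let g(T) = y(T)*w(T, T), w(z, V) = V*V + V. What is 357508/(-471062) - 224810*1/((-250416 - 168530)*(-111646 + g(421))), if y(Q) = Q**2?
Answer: -1179073884058739245177/1553578946443014220048 ≈ -0.75894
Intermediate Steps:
w(z, V) = V + V**2 (w(z, V) = V**2 + V = V + V**2)
g(T) = T**3*(1 + T) (g(T) = T**2*(T*(1 + T)) = T**3*(1 + T))
357508/(-471062) - 224810*1/((-250416 - 168530)*(-111646 + g(421))) = 357508/(-471062) - 224810*1/((-250416 - 168530)*(-111646 + 421**3*(1 + 421))) = 357508*(-1/471062) - 224810*(-1/(418946*(-111646 + 74618461*422))) = -178754/235531 - 224810*(-1/(418946*(-111646 + 31488990542))) = -178754/235531 - 224810/(31488878896*(-418946)) = -178754/235531 - 224810/(-13192139857963616) = -178754/235531 - 224810*(-1/13192139857963616) = -178754/235531 + 112405/6596069928981808 = -1179073884058739245177/1553578946443014220048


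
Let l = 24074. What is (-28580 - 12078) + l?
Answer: -16584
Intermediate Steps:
(-28580 - 12078) + l = (-28580 - 12078) + 24074 = -40658 + 24074 = -16584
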